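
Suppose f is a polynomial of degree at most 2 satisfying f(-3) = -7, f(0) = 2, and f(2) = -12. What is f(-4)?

-18

Write f(t) = at^2 + bt + c. Substituting each data point gives a linear system:
  9a - 3b + c = -7
  c = 2
  4a + 2b + c = -12
Solving the system yields a = -2, b = -3, c = 2.
So f(t) = -2t² - 3t + 2.
Then f(-4) = -18.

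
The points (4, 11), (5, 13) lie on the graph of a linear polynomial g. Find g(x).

Write g(x) = ax + b. Substituting each data point gives a linear system:
  4a + b = 11
  5a + b = 13
Solving the system yields a = 2, b = 3.
So g(x) = 2x + 3.
Check: g(4) = 11. ✓

g(x) = 2x + 3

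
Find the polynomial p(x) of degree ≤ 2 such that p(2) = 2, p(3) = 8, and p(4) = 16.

p(x) = x^2 + x - 4

Write p(x) = ax^2 + bx + c. Substituting each data point gives a linear system:
  4a + 2b + c = 2
  9a + 3b + c = 8
  16a + 4b + c = 16
Solving the system yields a = 1, b = 1, c = -4.
So p(x) = x² + x - 4.
Check: p(4) = 16. ✓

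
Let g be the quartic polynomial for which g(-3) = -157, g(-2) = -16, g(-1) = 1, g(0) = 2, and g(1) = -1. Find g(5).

-3173

Forward differences of the values at u = -3, -2, -1, 0, 1:
  g  : -157  -16  1  2  -1
  Δ  : 141  17  1  -3
  Δ^2: -124  -16  -4
  Δ^3: 108  12
  Δ^4: -96
The fourth differences are constant, confirming degree 4.
Interpolating (Newton forward form) and evaluating at u = 5 gives g(5) = -3173.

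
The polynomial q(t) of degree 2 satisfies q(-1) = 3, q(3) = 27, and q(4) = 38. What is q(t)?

q(t) = t^2 + 4t + 6

Using the Lagrange interpolation formula with nodes -1, 3, 4:
  L_0(t) = (t - 3)(t - 4) / 20
  L_1(t) = (t + 1)(t - 4) / -4
  L_2(t) = (t + 1)(t - 3) / 5
Then q(t) = 3·L_0(t) + 27·L_1(t) + 38·L_2(t).
Expanding and collecting terms gives q(t) = t^2 + 4t + 6.
Check: q(-1) = 3. ✓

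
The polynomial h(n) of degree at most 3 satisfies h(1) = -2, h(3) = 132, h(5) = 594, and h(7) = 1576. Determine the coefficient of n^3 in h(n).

Write h(n) = an^3 + bn^2 + cn + d. Substituting each data point gives a linear system:
  a + b + c + d = -2
  27a + 9b + 3c + d = 132
  125a + 25b + 5c + d = 594
  343a + 49b + 7c + d = 1576
Solving the system yields a = 4, b = 5, c = -5, d = -6.
So h(n) = 4n^3 + 5n^2 - 5n - 6.
The leading coefficient is 4.

4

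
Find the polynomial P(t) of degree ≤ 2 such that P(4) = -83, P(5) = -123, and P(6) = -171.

Using the Lagrange interpolation formula with nodes 4, 5, 6:
  L_0(t) = (t - 5)(t - 6) / 2
  L_1(t) = (t - 4)(t - 6) / -1
  L_2(t) = (t - 4)(t - 5) / 2
Then P(t) = -83·L_0(t) - 123·L_1(t) - 171·L_2(t).
Expanding and collecting terms gives P(t) = -4t^2 - 4t - 3.
Check: P(5) = -123. ✓

P(t) = -4t^2 - 4t - 3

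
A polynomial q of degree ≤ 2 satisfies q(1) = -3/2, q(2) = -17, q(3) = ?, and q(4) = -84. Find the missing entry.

-89/2

The 3 known points determine the degree-2 polynomial uniquely.
Write q(u) = au^2 + bu + c. Substituting each data point gives a linear system:
  a + b + c = -3/2
  4a + 2b + c = -17
  16a + 4b + c = -84
Solving the system yields a = -6, b = 5/2, c = 2.
So q(u) = -6u^2 + (5/2)u + 2.
Then q(3) = -89/2.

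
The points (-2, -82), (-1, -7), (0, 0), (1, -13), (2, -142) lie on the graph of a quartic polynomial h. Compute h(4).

Using the Lagrange interpolation formula with nodes -2, -1, 0, 1, 2:
  L_0(x) = (x + 1)x(x - 1)(x - 2) / 24
  L_1(x) = (x + 2)x(x - 1)(x - 2) / -6
  L_2(x) = (x + 2)(x + 1)(x - 1)(x - 2) / 4
  L_3(x) = (x + 2)(x + 1)x(x - 2) / -6
  L_4(x) = (x + 2)(x + 1)x(x - 1) / 24
Then h(x) = -82·L_0(x) - 7·L_1(x) + 0·L_2(x) - 13·L_3(x) - 142·L_4(x).
Expanding and collecting terms gives h(x) = -6x^4 - 4x^3 - 4x^2 + x.
Evaluating at x = 4: h(4) = -1852.

-1852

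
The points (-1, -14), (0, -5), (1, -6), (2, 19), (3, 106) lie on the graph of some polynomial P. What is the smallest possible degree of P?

Forward differences of the values at u = -1, 0, 1, 2, 3:
  P  : -14  -5  -6  19  106
  Δ  : 9  -1  25  87
  Δ^2: -10  26  62
  Δ^3: 36  36
  Δ^4: 0
The third differences are constant (36) and nonzero, while all higher differences vanish, so the minimal degree is 3.

3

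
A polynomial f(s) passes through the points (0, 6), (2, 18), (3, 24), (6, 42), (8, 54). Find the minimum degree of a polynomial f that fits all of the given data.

1

Divided differences on the nodes 0, 2, 3, 6, 8:
  order 0: 6  18  24  42  54
  order 1: 6  6  6  6
  order 2: 0  0  0
  order 3: 0  0
  order 4: 0
The order-1 divided differences are all 6 (nonzero) and every higher order vanishes, so the data lies on a polynomial of degree exactly 1.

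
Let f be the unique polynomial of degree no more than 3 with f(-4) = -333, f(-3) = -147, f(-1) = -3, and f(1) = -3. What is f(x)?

Write f(x) = ax^3 + bx^2 + cx + d. Substituting each data point gives a linear system:
  -64a + 16b - 4c + d = -333
  -27a + 9b - 3c + d = -147
  -a + b - c + d = -3
  a + b + c + d = -3
Solving the system yields a = 4, b = -6, c = -4, d = 3.
So f(x) = 4x³ - 6x² - 4x + 3.
Check: f(1) = -3. ✓

f(x) = 4x^3 - 6x^2 - 4x + 3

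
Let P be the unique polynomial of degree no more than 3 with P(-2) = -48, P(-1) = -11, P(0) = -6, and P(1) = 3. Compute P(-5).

-711

Forward differences of the values at x = -2, -1, 0, 1:
  P  : -48  -11  -6  3
  Δ  : 37  5  9
  Δ^2: -32  4
  Δ^3: 36
The third differences are constant, confirming degree 3.
Interpolating (Newton forward form) and evaluating at x = -5 gives P(-5) = -711.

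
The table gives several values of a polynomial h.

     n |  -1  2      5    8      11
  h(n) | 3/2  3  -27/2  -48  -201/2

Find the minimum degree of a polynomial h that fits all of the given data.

Forward differences of the values at n = -1, 2, 5, 8, 11:
  h  : 3/2  3  -27/2  -48  -201/2
  Δ  : 3/2  -33/2  -69/2  -105/2
  Δ^2: -18  -18  -18
  Δ^3: 0  0
  Δ^4: 0
The second differences are constant (-18) and nonzero, while all higher differences vanish, so the minimal degree is 2.

2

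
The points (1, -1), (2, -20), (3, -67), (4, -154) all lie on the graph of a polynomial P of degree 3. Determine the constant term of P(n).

2

Write P(n) = an^3 + bn^2 + cn + d. Substituting each data point gives a linear system:
  a + b + c + d = -1
  8a + 4b + 2c + d = -20
  27a + 9b + 3c + d = -67
  64a + 16b + 4c + d = -154
Solving the system yields a = -2, b = -2, c = 1, d = 2.
So P(n) = -2n³ - 2n² + n + 2.
The constant term is 2.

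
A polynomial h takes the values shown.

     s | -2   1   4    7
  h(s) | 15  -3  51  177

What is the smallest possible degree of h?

Divided differences on the nodes -2, 1, 4, 7:
  order 0: 15  -3  51  177
  order 1: -6  18  42
  order 2: 4  4
  order 3: 0
The order-2 divided differences are all 4 (nonzero) and every higher order vanishes, so the data lies on a polynomial of degree exactly 2.

2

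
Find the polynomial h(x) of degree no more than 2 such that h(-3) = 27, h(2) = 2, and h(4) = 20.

h(x) = 2x^2 - 3x

Using the Lagrange interpolation formula with nodes -3, 2, 4:
  L_0(x) = (x - 2)(x - 4) / 35
  L_1(x) = (x + 3)(x - 4) / -10
  L_2(x) = (x + 3)(x - 2) / 14
Then h(x) = 27·L_0(x) + 2·L_1(x) + 20·L_2(x).
Expanding and collecting terms gives h(x) = 2x^2 - 3x.
Check: h(-3) = 27. ✓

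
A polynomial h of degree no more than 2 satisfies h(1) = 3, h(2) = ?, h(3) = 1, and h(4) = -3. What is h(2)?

The 3 known points determine the degree-2 polynomial uniquely.
Write h(s) = as^2 + bs + c. Substituting each data point gives a linear system:
  a + b + c = 3
  9a + 3b + c = 1
  16a + 4b + c = -3
Solving the system yields a = -1, b = 3, c = 1.
So h(s) = -s² + 3s + 1.
Then h(2) = 3.

3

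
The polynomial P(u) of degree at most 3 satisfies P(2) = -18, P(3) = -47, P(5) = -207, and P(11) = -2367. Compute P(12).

-3098

Write P(u) = au^3 + bu^2 + cu + d. Substituting each data point gives a linear system:
  8a + 4b + 2c + d = -18
  27a + 9b + 3c + d = -47
  125a + 25b + 5c + d = -207
  1331a + 121b + 11c + d = -2367
Solving the system yields a = -2, b = 3, c = -6, d = -2.
So P(u) = -2u^3 + 3u^2 - 6u - 2.
Then P(12) = -3098.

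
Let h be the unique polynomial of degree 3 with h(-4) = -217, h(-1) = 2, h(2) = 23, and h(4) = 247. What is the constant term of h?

Write h(u) = au^3 + bu^2 + cu + d. Substituting each data point gives a linear system:
  -64a + 16b - 4c + d = -217
  -a + b - c + d = 2
  8a + 4b + 2c + d = 23
  64a + 16b + 4c + d = 247
Solving the system yields a = 4, b = 1, c = -6, d = -1.
So h(u) = 4u³ + u² - 6u - 1.
The constant term is -1.

-1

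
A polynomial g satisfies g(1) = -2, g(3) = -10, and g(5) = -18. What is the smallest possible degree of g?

1

Forward differences of the values at s = 1, 3, 5:
  g  : -2  -10  -18
  Δ  : -8  -8
  Δ^2: 0
The first differences are constant (-8) and nonzero, while all higher differences vanish, so the minimal degree is 1.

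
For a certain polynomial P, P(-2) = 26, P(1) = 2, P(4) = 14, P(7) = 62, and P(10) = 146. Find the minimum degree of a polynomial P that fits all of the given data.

Forward differences of the values at s = -2, 1, 4, 7, 10:
  P  : 26  2  14  62  146
  Δ  : -24  12  48  84
  Δ^2: 36  36  36
  Δ^3: 0  0
  Δ^4: 0
The second differences are constant (36) and nonzero, while all higher differences vanish, so the minimal degree is 2.

2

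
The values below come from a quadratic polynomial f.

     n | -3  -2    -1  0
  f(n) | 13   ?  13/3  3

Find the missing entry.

23/3

The 3 known points determine the degree-2 polynomial uniquely.
Write f(n) = an^2 + bn + c. Substituting each data point gives a linear system:
  9a - 3b + c = 13
  a - b + c = 13/3
  c = 3
Solving the system yields a = 1, b = -1/3, c = 3.
So f(n) = n² - (1/3)n + 3.
Then f(-2) = 23/3.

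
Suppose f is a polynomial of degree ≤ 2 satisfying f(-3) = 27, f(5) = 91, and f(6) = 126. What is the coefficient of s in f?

Write f(s) = as^2 + bs + c. Substituting each data point gives a linear system:
  9a - 3b + c = 27
  25a + 5b + c = 91
  36a + 6b + c = 126
Solving the system yields a = 3, b = 2, c = 6.
So f(s) = 3s^2 + 2s + 6.
The coefficient of s is 2.

2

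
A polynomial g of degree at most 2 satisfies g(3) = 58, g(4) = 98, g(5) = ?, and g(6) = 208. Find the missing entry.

148

The 3 known points determine the degree-2 polynomial uniquely.
Write g(s) = as^2 + bs + c. Substituting each data point gives a linear system:
  9a + 3b + c = 58
  16a + 4b + c = 98
  36a + 6b + c = 208
Solving the system yields a = 5, b = 5, c = -2.
So g(s) = 5s^2 + 5s - 2.
Then g(5) = 148.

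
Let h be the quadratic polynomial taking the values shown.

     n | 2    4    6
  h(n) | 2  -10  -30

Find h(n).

h(n) = -n^2 + 6

Using the Lagrange interpolation formula with nodes 2, 4, 6:
  L_0(n) = (n - 4)(n - 6) / 8
  L_1(n) = (n - 2)(n - 6) / -4
  L_2(n) = (n - 2)(n - 4) / 8
Then h(n) = 2·L_0(n) - 10·L_1(n) - 30·L_2(n).
Expanding and collecting terms gives h(n) = -n^2 + 6.
Check: h(2) = 2. ✓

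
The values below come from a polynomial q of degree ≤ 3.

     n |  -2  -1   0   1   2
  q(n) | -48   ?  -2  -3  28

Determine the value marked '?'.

The 4 known points determine the degree-3 polynomial uniquely.
Write q(n) = an^3 + bn^2 + cn + d. Substituting each data point gives a linear system:
  -8a + 4b - 2c + d = -48
  d = -2
  a + b + c + d = -3
  8a + 4b + 2c + d = 28
Solving the system yields a = 6, b = -2, c = -5, d = -2.
So q(n) = 6n³ - 2n² - 5n - 2.
Then q(-1) = -5.

-5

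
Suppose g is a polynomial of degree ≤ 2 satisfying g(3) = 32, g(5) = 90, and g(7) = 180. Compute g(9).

302

Write g(s) = as^2 + bs + c. Substituting each data point gives a linear system:
  9a + 3b + c = 32
  25a + 5b + c = 90
  49a + 7b + c = 180
Solving the system yields a = 4, b = -3, c = 5.
So g(s) = 4s^2 - 3s + 5.
Then g(9) = 302.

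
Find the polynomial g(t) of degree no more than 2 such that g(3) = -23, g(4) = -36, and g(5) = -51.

Write g(t) = at^2 + bt + c. Substituting each data point gives a linear system:
  9a + 3b + c = -23
  16a + 4b + c = -36
  25a + 5b + c = -51
Solving the system yields a = -1, b = -6, c = 4.
So g(t) = -t^2 - 6t + 4.
Check: g(4) = -36. ✓

g(t) = -t^2 - 6t + 4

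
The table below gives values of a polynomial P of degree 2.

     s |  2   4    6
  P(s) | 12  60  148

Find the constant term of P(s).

4

Write P(s) = as^2 + bs + c. Substituting each data point gives a linear system:
  4a + 2b + c = 12
  16a + 4b + c = 60
  36a + 6b + c = 148
Solving the system yields a = 5, b = -6, c = 4.
So P(s) = 5s^2 - 6s + 4.
The constant term is 4.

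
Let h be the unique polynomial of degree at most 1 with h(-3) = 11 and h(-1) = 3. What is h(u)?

Using the Lagrange interpolation formula with nodes -3, -1:
  L_0(u) = (u + 1) / -2
  L_1(u) = (u + 3) / 2
Then h(u) = 11·L_0(u) + 3·L_1(u).
Expanding and collecting terms gives h(u) = -4u - 1.
Check: h(-3) = 11. ✓

h(u) = -4u - 1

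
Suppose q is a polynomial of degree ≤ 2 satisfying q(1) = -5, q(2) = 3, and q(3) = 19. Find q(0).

Forward differences of the values at s = 1, 2, 3:
  q  : -5  3  19
  Δ  : 8  16
  Δ^2: 8
The second differences are constant, confirming degree 2.
Interpolating (Newton forward form) and evaluating at s = 0 gives q(0) = -5.

-5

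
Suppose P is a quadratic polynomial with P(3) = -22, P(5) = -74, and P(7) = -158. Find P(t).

Write P(t) = at^2 + bt + c. Substituting each data point gives a linear system:
  9a + 3b + c = -22
  25a + 5b + c = -74
  49a + 7b + c = -158
Solving the system yields a = -4, b = 6, c = -4.
So P(t) = -4t^2 + 6t - 4.
Check: P(7) = -158. ✓

P(t) = -4t^2 + 6t - 4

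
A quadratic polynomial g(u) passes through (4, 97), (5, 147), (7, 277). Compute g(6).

Write g(u) = au^2 + bu + c. Substituting each data point gives a linear system:
  16a + 4b + c = 97
  25a + 5b + c = 147
  49a + 7b + c = 277
Solving the system yields a = 5, b = 5, c = -3.
So g(u) = 5u² + 5u - 3.
Then g(6) = 207.

207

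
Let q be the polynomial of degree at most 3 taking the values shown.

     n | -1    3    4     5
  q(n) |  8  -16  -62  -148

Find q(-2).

Using the Lagrange interpolation formula with nodes -1, 3, 4, 5:
  L_0(n) = (n - 3)(n - 4)(n - 5) / -120
  L_1(n) = (n + 1)(n - 4)(n - 5) / 8
  L_2(n) = (n + 1)(n - 3)(n - 5) / -5
  L_3(n) = (n + 1)(n - 3)(n - 4) / 12
Then q(n) = 8·L_0(n) - 16·L_1(n) - 62·L_2(n) - 148·L_3(n).
Expanding and collecting terms gives q(n) = -2n^3 + 4n^2 + 2.
Evaluating at n = -2: q(-2) = 34.

34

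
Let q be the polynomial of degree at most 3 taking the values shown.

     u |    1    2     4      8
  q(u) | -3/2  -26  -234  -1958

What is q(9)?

-5603/2

Using the Lagrange interpolation formula with nodes 1, 2, 4, 8:
  L_0(u) = (u - 2)(u - 4)(u - 8) / -21
  L_1(u) = (u - 1)(u - 4)(u - 8) / 12
  L_2(u) = (u - 1)(u - 2)(u - 8) / -24
  L_3(u) = (u - 1)(u - 2)(u - 4) / 168
Then q(u) = -3/2·L_0(u) - 26·L_1(u) - 234·L_2(u) - 1958·L_3(u).
Expanding and collecting terms gives q(u) = -4u^3 + (3/2)u^2 - u + 2.
Evaluating at u = 9: q(9) = -5603/2.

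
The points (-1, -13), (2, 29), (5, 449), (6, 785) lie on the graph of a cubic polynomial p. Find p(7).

Using the Lagrange interpolation formula with nodes -1, 2, 5, 6:
  L_0(n) = (n - 2)(n - 5)(n - 6) / -126
  L_1(n) = (n + 1)(n - 5)(n - 6) / 36
  L_2(n) = (n + 1)(n - 2)(n - 6) / -18
  L_3(n) = (n + 1)(n - 2)(n - 5) / 28
Then p(n) = -13·L_0(n) + 29·L_1(n) + 449·L_2(n) + 785·L_3(n).
Expanding and collecting terms gives p(n) = 4n^3 - 3n^2 + 5n - 1.
Evaluating at n = 7: p(7) = 1259.

1259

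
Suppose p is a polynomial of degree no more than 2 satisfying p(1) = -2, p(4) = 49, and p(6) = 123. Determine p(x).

Using the Lagrange interpolation formula with nodes 1, 4, 6:
  L_0(x) = (x - 4)(x - 6) / 15
  L_1(x) = (x - 1)(x - 6) / -6
  L_2(x) = (x - 1)(x - 4) / 10
Then p(x) = -2·L_0(x) + 49·L_1(x) + 123·L_2(x).
Expanding and collecting terms gives p(x) = 4x^2 - 3x - 3.
Check: p(4) = 49. ✓

p(x) = 4x^2 - 3x - 3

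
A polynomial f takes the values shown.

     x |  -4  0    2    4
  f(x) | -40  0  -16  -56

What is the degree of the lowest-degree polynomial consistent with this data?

Divided differences on the nodes -4, 0, 2, 4:
  order 0: -40  0  -16  -56
  order 1: 10  -8  -20
  order 2: -3  -3
  order 3: 0
The order-2 divided differences are all -3 (nonzero) and every higher order vanishes, so the data lies on a polynomial of degree exactly 2.

2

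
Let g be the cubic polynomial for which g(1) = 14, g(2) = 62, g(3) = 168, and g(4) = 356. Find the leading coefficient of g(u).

4

Write g(u) = au^3 + bu^2 + cu + d. Substituting each data point gives a linear system:
  a + b + c + d = 14
  8a + 4b + 2c + d = 62
  27a + 9b + 3c + d = 168
  64a + 16b + 4c + d = 356
Solving the system yields a = 4, b = 5, c = 5, d = 0.
So g(u) = 4u³ + 5u² + 5u.
The leading coefficient is 4.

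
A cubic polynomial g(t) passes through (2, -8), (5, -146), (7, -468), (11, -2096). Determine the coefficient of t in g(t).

Write g(t) = at^3 + bt^2 + ct + d. Substituting each data point gives a linear system:
  8a + 4b + 2c + d = -8
  125a + 25b + 5c + d = -146
  343a + 49b + 7c + d = -468
  1331a + 121b + 11c + d = -2096
Solving the system yields a = -2, b = 5, c = -3, d = -6.
So g(t) = -2t³ + 5t² - 3t - 6.
The coefficient of t is -3.

-3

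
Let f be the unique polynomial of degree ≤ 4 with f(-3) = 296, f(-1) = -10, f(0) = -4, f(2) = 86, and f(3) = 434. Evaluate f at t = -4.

Using the Lagrange interpolation formula with nodes -3, -1, 0, 2, 3:
  L_0(t) = (t + 1)t(t - 2)(t - 3) / 180
  L_1(t) = (t + 3)t(t - 2)(t - 3) / -24
  L_2(t) = (t + 3)(t + 1)(t - 2)(t - 3) / 18
  L_3(t) = (t + 3)(t + 1)t(t - 3) / -30
  L_4(t) = (t + 3)(t + 1)t(t - 2) / 72
Then f(t) = 296·L_0(t) - 10·L_1(t) - 4·L_2(t) + 86·L_3(t) + 434·L_4(t).
Expanding and collecting terms gives f(t) = 5t^4 + 2t^3 - 4t^2 + 5t - 4.
Evaluating at t = -4: f(-4) = 1064.

1064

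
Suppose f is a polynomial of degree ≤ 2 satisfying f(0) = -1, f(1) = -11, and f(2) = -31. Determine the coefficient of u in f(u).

Write f(u) = au^2 + bu + c. Substituting each data point gives a linear system:
  c = -1
  a + b + c = -11
  4a + 2b + c = -31
Solving the system yields a = -5, b = -5, c = -1.
So f(u) = -5u² - 5u - 1.
The coefficient of u is -5.

-5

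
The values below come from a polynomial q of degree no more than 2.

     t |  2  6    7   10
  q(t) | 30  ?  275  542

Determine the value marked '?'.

The 3 known points determine the degree-2 polynomial uniquely.
Write q(t) = at^2 + bt + c. Substituting each data point gives a linear system:
  4a + 2b + c = 30
  49a + 7b + c = 275
  100a + 10b + c = 542
Solving the system yields a = 5, b = 4, c = 2.
So q(t) = 5t^2 + 4t + 2.
Then q(6) = 206.

206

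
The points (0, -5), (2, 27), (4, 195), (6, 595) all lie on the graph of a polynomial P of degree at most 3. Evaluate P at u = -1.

Forward differences of the values at u = 0, 2, 4, 6:
  P  : -5  27  195  595
  Δ  : 32  168  400
  Δ^2: 136  232
  Δ^3: 96
The third differences are constant, confirming degree 3.
Interpolating (Newton forward form) and evaluating at u = -1 gives P(-1) = 0.

0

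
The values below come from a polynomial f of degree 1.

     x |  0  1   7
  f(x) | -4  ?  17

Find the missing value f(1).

The 2 known points determine the degree-1 polynomial uniquely.
Write f(x) = ax + b. Substituting each data point gives a linear system:
  b = -4
  7a + b = 17
Solving the system yields a = 3, b = -4.
So f(x) = 3x - 4.
Then f(1) = -1.

-1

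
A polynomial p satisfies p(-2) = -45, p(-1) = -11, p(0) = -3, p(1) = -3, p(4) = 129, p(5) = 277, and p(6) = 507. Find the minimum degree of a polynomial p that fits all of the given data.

Divided differences on the nodes -2, -1, 0, 1, 4, 5, 6:
  order 0: -45  -11  -3  -3  129  277  507
  order 1: 34  8  0  44  148  230
  order 2: -13  -4  11  26  41
  order 3: 3  3  3  3
  order 4: 0  0  0
  order 5: 0  0
  order 6: 0
The order-3 divided differences are all 3 (nonzero) and every higher order vanishes, so the data lies on a polynomial of degree exactly 3.

3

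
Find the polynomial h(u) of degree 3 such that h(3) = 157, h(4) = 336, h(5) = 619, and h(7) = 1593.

h(u) = 4u^3 + 4u^2 + 3u + 4

Write h(u) = au^3 + bu^2 + cu + d. Substituting each data point gives a linear system:
  27a + 9b + 3c + d = 157
  64a + 16b + 4c + d = 336
  125a + 25b + 5c + d = 619
  343a + 49b + 7c + d = 1593
Solving the system yields a = 4, b = 4, c = 3, d = 4.
So h(u) = 4u^3 + 4u^2 + 3u + 4.
Check: h(7) = 1593. ✓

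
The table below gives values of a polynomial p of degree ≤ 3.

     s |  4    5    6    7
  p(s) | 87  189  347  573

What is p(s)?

Using the Lagrange interpolation formula with nodes 4, 5, 6, 7:
  L_0(s) = (s - 5)(s - 6)(s - 7) / -6
  L_1(s) = (s - 4)(s - 6)(s - 7) / 2
  L_2(s) = (s - 4)(s - 5)(s - 7) / -2
  L_3(s) = (s - 4)(s - 5)(s - 6) / 6
Then p(s) = 87·L_0(s) + 189·L_1(s) + 347·L_2(s) + 573·L_3(s).
Expanding and collecting terms gives p(s) = 2s^3 - 2s^2 - 2s - 1.
Check: p(6) = 347. ✓

p(s) = 2s^3 - 2s^2 - 2s - 1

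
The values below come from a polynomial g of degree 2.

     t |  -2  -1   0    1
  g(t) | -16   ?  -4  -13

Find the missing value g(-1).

The 3 known points determine the degree-2 polynomial uniquely.
Write g(t) = at^2 + bt + c. Substituting each data point gives a linear system:
  4a - 2b + c = -16
  c = -4
  a + b + c = -13
Solving the system yields a = -5, b = -4, c = -4.
So g(t) = -5t^2 - 4t - 4.
Then g(-1) = -5.

-5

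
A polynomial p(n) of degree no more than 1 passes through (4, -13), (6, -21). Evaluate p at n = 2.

Using the Lagrange interpolation formula with nodes 4, 6:
  L_0(n) = (n - 6) / -2
  L_1(n) = (n - 4) / 2
Then p(n) = -13·L_0(n) - 21·L_1(n).
Expanding and collecting terms gives p(n) = -4n + 3.
Evaluating at n = 2: p(2) = -5.

-5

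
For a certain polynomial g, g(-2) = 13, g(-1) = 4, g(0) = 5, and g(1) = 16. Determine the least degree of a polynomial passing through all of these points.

2

Forward differences of the values at u = -2, -1, 0, 1:
  g  : 13  4  5  16
  Δ  : -9  1  11
  Δ^2: 10  10
  Δ^3: 0
The second differences are constant (10) and nonzero, while all higher differences vanish, so the minimal degree is 2.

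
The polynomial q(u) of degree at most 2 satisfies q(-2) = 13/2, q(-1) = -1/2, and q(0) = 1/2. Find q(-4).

89/2

Write q(u) = au^2 + bu + c. Substituting each data point gives a linear system:
  4a - 2b + c = 13/2
  a - b + c = -1/2
  c = 1/2
Solving the system yields a = 4, b = 5, c = 1/2.
So q(u) = 4u^2 + 5u + 1/2.
Then q(-4) = 89/2.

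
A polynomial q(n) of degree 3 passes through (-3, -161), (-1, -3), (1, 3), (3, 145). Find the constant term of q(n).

Write q(n) = an^3 + bn^2 + cn + d. Substituting each data point gives a linear system:
  -27a + 9b - 3c + d = -161
  -a + b - c + d = -3
  a + b + c + d = 3
  27a + 9b + 3c + d = 145
Solving the system yields a = 6, b = -1, c = -3, d = 1.
So q(n) = 6n^3 - n^2 - 3n + 1.
The constant term is 1.

1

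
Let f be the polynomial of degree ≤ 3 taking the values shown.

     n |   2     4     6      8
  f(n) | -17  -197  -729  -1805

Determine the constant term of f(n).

3

Write f(n) = an^3 + bn^2 + cn + d. Substituting each data point gives a linear system:
  8a + 4b + 2c + d = -17
  64a + 16b + 4c + d = -197
  216a + 36b + 6c + d = -729
  512a + 64b + 8c + d = -1805
Solving the system yields a = -4, b = 4, c = -2, d = 3.
So f(n) = -4n^3 + 4n^2 - 2n + 3.
The constant term is 3.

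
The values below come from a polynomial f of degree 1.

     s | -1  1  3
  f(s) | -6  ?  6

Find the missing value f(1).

0

The 2 known points determine the degree-1 polynomial uniquely.
Write f(s) = as + b. Substituting each data point gives a linear system:
  -a + b = -6
  3a + b = 6
Solving the system yields a = 3, b = -3.
So f(s) = 3s - 3.
Then f(1) = 0.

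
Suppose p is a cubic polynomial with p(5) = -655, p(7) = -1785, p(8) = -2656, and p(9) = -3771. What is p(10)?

Using the Lagrange interpolation formula with nodes 5, 7, 8, 9:
  L_0(s) = (s - 7)(s - 8)(s - 9) / -24
  L_1(s) = (s - 5)(s - 8)(s - 9) / 4
  L_2(s) = (s - 5)(s - 7)(s - 9) / -3
  L_3(s) = (s - 5)(s - 7)(s - 8) / 8
Then p(s) = -655·L_0(s) - 1785·L_1(s) - 2656·L_2(s) - 3771·L_3(s).
Expanding and collecting terms gives p(s) = -5s^3 - 2s^2 + 4s.
Evaluating at s = 10: p(10) = -5160.

-5160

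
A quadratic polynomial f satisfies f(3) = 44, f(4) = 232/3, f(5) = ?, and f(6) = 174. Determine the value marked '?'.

362/3

On equispaced nodes a degree-2 polynomial has vanishing third forward difference, so
  - f(3) + 3·f(4) - 3·f(5) + f(6) = 0.
Substituting the known values and solving for f(5):
  -3·f(5) = -362
  f(5) = 362/3.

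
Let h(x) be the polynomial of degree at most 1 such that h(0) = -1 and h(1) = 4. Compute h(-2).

Write h(x) = ax + b. Substituting each data point gives a linear system:
  b = -1
  a + b = 4
Solving the system yields a = 5, b = -1.
So h(x) = 5x - 1.
Then h(-2) = -11.

-11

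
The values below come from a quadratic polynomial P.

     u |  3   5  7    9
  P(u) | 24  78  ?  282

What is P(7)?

164

On equispaced nodes a degree-2 polynomial has vanishing third forward difference, so
  - P(3) + 3·P(5) - 3·P(7) + P(9) = 0.
Substituting the known values and solving for P(7):
  -3·P(7) = -492
  P(7) = 164.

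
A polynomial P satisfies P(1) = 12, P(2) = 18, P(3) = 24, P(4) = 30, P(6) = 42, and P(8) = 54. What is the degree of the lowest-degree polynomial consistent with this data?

Divided differences on the nodes 1, 2, 3, 4, 6, 8:
  order 0: 12  18  24  30  42  54
  order 1: 6  6  6  6  6
  order 2: 0  0  0  0
  order 3: 0  0  0
  order 4: 0  0
  order 5: 0
The order-1 divided differences are all 6 (nonzero) and every higher order vanishes, so the data lies on a polynomial of degree exactly 1.

1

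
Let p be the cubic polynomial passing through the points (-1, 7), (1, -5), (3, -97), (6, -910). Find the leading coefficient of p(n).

-5

Write p(n) = an^3 + bn^2 + cn + d. Substituting each data point gives a linear system:
  -a + b - c + d = 7
  a + b + c + d = -5
  27a + 9b + 3c + d = -97
  216a + 36b + 6c + d = -910
Solving the system yields a = -5, b = 5, c = -1, d = -4.
So p(n) = -5n³ + 5n² - n - 4.
The leading coefficient is -5.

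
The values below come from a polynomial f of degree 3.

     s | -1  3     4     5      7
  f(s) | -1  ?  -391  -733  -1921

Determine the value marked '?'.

-177

The 4 known points determine the degree-3 polynomial uniquely.
Write f(s) = as^3 + bs^2 + cs + d. Substituting each data point gives a linear system:
  -a + b - c + d = -1
  64a + 16b + 4c + d = -391
  125a + 25b + 5c + d = -733
  343a + 49b + 7c + d = -1921
Solving the system yields a = -5, b = -4, c = -1, d = -3.
So f(s) = -5s^3 - 4s^2 - s - 3.
Then f(3) = -177.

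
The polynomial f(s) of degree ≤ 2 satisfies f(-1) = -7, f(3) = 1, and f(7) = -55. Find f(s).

f(s) = -2s^2 + 6s + 1

Using the Lagrange interpolation formula with nodes -1, 3, 7:
  L_0(s) = (s - 3)(s - 7) / 32
  L_1(s) = (s + 1)(s - 7) / -16
  L_2(s) = (s + 1)(s - 3) / 32
Then f(s) = -7·L_0(s) + 1·L_1(s) - 55·L_2(s).
Expanding and collecting terms gives f(s) = -2s^2 + 6s + 1.
Check: f(7) = -55. ✓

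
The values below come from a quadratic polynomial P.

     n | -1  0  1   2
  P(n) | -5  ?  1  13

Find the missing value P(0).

-5

The 3 known points determine the degree-2 polynomial uniquely.
Write P(n) = an^2 + bn + c. Substituting each data point gives a linear system:
  a - b + c = -5
  a + b + c = 1
  4a + 2b + c = 13
Solving the system yields a = 3, b = 3, c = -5.
So P(n) = 3n^2 + 3n - 5.
Then P(0) = -5.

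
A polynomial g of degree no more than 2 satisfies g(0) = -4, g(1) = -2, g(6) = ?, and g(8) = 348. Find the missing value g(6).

188

The 3 known points determine the degree-2 polynomial uniquely.
Write g(u) = au^2 + bu + c. Substituting each data point gives a linear system:
  c = -4
  a + b + c = -2
  64a + 8b + c = 348
Solving the system yields a = 6, b = -4, c = -4.
So g(u) = 6u² - 4u - 4.
Then g(6) = 188.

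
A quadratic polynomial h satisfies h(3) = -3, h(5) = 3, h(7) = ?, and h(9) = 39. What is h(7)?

The 3 known points determine the degree-2 polynomial uniquely.
Write h(x) = ax^2 + bx + c. Substituting each data point gives a linear system:
  9a + 3b + c = -3
  25a + 5b + c = 3
  81a + 9b + c = 39
Solving the system yields a = 1, b = -5, c = 3.
So h(x) = x² - 5x + 3.
Then h(7) = 17.

17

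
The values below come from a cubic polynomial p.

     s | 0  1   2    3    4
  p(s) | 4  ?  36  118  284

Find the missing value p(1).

8

On equispaced nodes a degree-3 polynomial has vanishing fourth forward difference, so
  p(0) - 4·p(1) + 6·p(2) - 4·p(3) + p(4) = 0.
Substituting the known values and solving for p(1):
  -4·p(1) = -32
  p(1) = 8.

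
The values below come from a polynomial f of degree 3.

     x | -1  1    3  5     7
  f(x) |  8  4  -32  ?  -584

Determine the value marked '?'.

On equispaced nodes a degree-3 polynomial has vanishing fourth forward difference, so
  f(-1) - 4·f(1) + 6·f(3) - 4·f(5) + f(7) = 0.
Substituting the known values and solving for f(5):
  -4·f(5) = 784
  f(5) = -196.

-196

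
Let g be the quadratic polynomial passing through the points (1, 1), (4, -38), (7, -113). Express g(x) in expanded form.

g(x) = -2x^2 - 3x + 6

Using the Lagrange interpolation formula with nodes 1, 4, 7:
  L_0(x) = (x - 4)(x - 7) / 18
  L_1(x) = (x - 1)(x - 7) / -9
  L_2(x) = (x - 1)(x - 4) / 18
Then g(x) = 1·L_0(x) - 38·L_1(x) - 113·L_2(x).
Expanding and collecting terms gives g(x) = -2x^2 - 3x + 6.
Check: g(4) = -38. ✓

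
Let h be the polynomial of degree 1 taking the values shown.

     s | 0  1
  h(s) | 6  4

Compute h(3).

Using the Lagrange interpolation formula with nodes 0, 1:
  L_0(s) = (s - 1) / -1
  L_1(s) = s / 1
Then h(s) = 6·L_0(s) + 4·L_1(s).
Expanding and collecting terms gives h(s) = -2s + 6.
Evaluating at s = 3: h(3) = 0.

0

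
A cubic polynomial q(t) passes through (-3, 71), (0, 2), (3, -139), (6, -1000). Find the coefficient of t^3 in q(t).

-4

Write q(t) = at^3 + bt^2 + ct + d. Substituting each data point gives a linear system:
  -27a + 9b - 3c + d = 71
  d = 2
  27a + 9b + 3c + d = -139
  216a + 36b + 6c + d = -1000
Solving the system yields a = -4, b = -4, c = 1, d = 2.
So q(t) = -4t^3 - 4t^2 + t + 2.
The leading coefficient is -4.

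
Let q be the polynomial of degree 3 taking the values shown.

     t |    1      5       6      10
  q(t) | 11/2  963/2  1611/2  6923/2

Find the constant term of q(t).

Write q(t) = at^3 + bt^2 + ct + d. Substituting each data point gives a linear system:
  a + b + c + d = 11/2
  125a + 25b + 5c + d = 963/2
  216a + 36b + 6c + d = 1611/2
  1000a + 100b + 10c + d = 6923/2
Solving the system yields a = 3, b = 5, c = -4, d = 3/2.
So q(t) = 3t³ + 5t² - 4t + 3/2.
The constant term is 3/2.

3/2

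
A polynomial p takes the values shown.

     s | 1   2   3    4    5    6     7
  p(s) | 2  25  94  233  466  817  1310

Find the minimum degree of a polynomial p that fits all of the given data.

Forward differences of the values at s = 1, 2, 3, 4, 5, 6, 7:
  p  : 2  25  94  233  466  817  1310
  Δ  : 23  69  139  233  351  493
  Δ^2: 46  70  94  118  142
  Δ^3: 24  24  24  24
  Δ^4: 0  0  0
  Δ^5: 0  0
  Δ^6: 0
The third differences are constant (24) and nonzero, while all higher differences vanish, so the minimal degree is 3.

3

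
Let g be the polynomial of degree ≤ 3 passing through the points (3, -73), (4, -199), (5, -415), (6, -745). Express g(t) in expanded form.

g(t) = -4t^3 + 3t^2 + t + 5

Write g(t) = at^3 + bt^2 + ct + d. Substituting each data point gives a linear system:
  27a + 9b + 3c + d = -73
  64a + 16b + 4c + d = -199
  125a + 25b + 5c + d = -415
  216a + 36b + 6c + d = -745
Solving the system yields a = -4, b = 3, c = 1, d = 5.
So g(t) = -4t^3 + 3t^2 + t + 5.
Check: g(4) = -199. ✓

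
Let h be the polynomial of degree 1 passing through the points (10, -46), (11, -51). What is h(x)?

h(x) = -5x + 4

Using the Lagrange interpolation formula with nodes 10, 11:
  L_0(x) = (x - 11) / -1
  L_1(x) = (x - 10) / 1
Then h(x) = -46·L_0(x) - 51·L_1(x).
Expanding and collecting terms gives h(x) = -5x + 4.
Check: h(10) = -46. ✓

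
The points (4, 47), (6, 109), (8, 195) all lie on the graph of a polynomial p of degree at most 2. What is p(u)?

p(u) = 3u^2 + u - 5

Write p(u) = au^2 + bu + c. Substituting each data point gives a linear system:
  16a + 4b + c = 47
  36a + 6b + c = 109
  64a + 8b + c = 195
Solving the system yields a = 3, b = 1, c = -5.
So p(u) = 3u^2 + u - 5.
Check: p(4) = 47. ✓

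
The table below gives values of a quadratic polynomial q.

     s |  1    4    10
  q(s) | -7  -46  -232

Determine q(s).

q(s) = -2s^2 - 3s - 2

Write q(s) = as^2 + bs + c. Substituting each data point gives a linear system:
  a + b + c = -7
  16a + 4b + c = -46
  100a + 10b + c = -232
Solving the system yields a = -2, b = -3, c = -2.
So q(s) = -2s^2 - 3s - 2.
Check: q(1) = -7. ✓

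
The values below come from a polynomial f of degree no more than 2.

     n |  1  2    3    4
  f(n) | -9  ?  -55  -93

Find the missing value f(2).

-27

The 3 known points determine the degree-2 polynomial uniquely.
Write f(n) = an^2 + bn + c. Substituting each data point gives a linear system:
  a + b + c = -9
  9a + 3b + c = -55
  16a + 4b + c = -93
Solving the system yields a = -5, b = -3, c = -1.
So f(n) = -5n^2 - 3n - 1.
Then f(2) = -27.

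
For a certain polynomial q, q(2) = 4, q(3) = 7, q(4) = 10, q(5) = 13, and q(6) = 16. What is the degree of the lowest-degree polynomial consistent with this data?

1

Forward differences of the values at u = 2, 3, 4, 5, 6:
  q  : 4  7  10  13  16
  Δ  : 3  3  3  3
  Δ^2: 0  0  0
  Δ^3: 0  0
  Δ^4: 0
The first differences are constant (3) and nonzero, while all higher differences vanish, so the minimal degree is 1.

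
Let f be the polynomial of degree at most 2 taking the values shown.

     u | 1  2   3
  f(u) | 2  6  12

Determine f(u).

f(u) = u^2 + u

Write f(u) = au^2 + bu + c. Substituting each data point gives a linear system:
  a + b + c = 2
  4a + 2b + c = 6
  9a + 3b + c = 12
Solving the system yields a = 1, b = 1, c = 0.
So f(u) = u² + u.
Check: f(3) = 12. ✓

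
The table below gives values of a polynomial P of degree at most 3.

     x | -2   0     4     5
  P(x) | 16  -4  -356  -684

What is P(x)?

P(x) = -5x^3 - 3x^2 + 4x - 4

Write P(x) = ax^3 + bx^2 + cx + d. Substituting each data point gives a linear system:
  -8a + 4b - 2c + d = 16
  d = -4
  64a + 16b + 4c + d = -356
  125a + 25b + 5c + d = -684
Solving the system yields a = -5, b = -3, c = 4, d = -4.
So P(x) = -5x^3 - 3x^2 + 4x - 4.
Check: P(0) = -4. ✓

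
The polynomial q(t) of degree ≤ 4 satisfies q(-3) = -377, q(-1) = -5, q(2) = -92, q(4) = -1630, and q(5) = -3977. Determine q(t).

q(t) = -6t^4 - 3t^3 + 5t^2 + 5t - 2

Write q(t) = at^4 + bt^3 + ct^2 + dt + e. Substituting each data point gives a linear system:
  81a - 27b + 9c - 3d + e = -377
  a - b + c - d + e = -5
  16a + 8b + 4c + 2d + e = -92
  256a + 64b + 16c + 4d + e = -1630
  625a + 125b + 25c + 5d + e = -3977
Solving the system yields a = -6, b = -3, c = 5, d = 5, e = -2.
So q(t) = -6t^4 - 3t^3 + 5t^2 + 5t - 2.
Check: q(2) = -92. ✓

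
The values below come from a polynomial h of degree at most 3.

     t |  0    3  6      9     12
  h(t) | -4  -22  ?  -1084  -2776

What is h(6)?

-274

On equispaced nodes a degree-3 polynomial has vanishing fourth forward difference, so
  h(0) - 4·h(3) + 6·h(6) - 4·h(9) + h(12) = 0.
Substituting the known values and solving for h(6):
  6·h(6) = -1644
  h(6) = -274.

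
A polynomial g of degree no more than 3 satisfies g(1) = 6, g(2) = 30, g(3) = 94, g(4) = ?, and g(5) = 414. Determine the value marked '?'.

On equispaced nodes a degree-3 polynomial has vanishing fourth forward difference, so
  g(1) - 4·g(2) + 6·g(3) - 4·g(4) + g(5) = 0.
Substituting the known values and solving for g(4):
  -4·g(4) = -864
  g(4) = 216.

216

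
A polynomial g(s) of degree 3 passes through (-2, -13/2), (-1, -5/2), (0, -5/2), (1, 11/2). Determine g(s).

Write g(s) = as^3 + bs^2 + cs + d. Substituting each data point gives a linear system:
  -8a + 4b - 2c + d = -13/2
  -a + b - c + d = -5/2
  d = -5/2
  a + b + c + d = 11/2
Solving the system yields a = 2, b = 4, c = 2, d = -5/2.
So g(s) = 2s^3 + 4s^2 + 2s - 5/2.
Check: g(-2) = -13/2. ✓

g(s) = 2s^3 + 4s^2 + 2s - 5/2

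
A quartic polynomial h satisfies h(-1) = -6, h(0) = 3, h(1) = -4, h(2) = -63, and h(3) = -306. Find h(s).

h(s) = -4s^4 + 2s^3 - 4s^2 - s + 3

Write h(s) = as^4 + bs^3 + cs^2 + ds + e. Substituting each data point gives a linear system:
  a - b + c - d + e = -6
  e = 3
  a + b + c + d + e = -4
  16a + 8b + 4c + 2d + e = -63
  81a + 27b + 9c + 3d + e = -306
Solving the system yields a = -4, b = 2, c = -4, d = -1, e = 3.
So h(s) = -4s⁴ + 2s³ - 4s² - s + 3.
Check: h(-1) = -6. ✓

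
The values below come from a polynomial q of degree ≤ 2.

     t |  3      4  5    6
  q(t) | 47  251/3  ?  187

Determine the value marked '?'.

391/3

The 3 known points determine the degree-2 polynomial uniquely.
Write q(t) = at^2 + bt + c. Substituting each data point gives a linear system:
  9a + 3b + c = 47
  16a + 4b + c = 251/3
  36a + 6b + c = 187
Solving the system yields a = 5, b = 5/3, c = -3.
So q(t) = 5t^2 + (5/3)t - 3.
Then q(5) = 391/3.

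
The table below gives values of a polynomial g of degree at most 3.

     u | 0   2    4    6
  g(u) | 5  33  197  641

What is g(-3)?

-97

Forward differences of the values at u = 0, 2, 4, 6:
  g  : 5  33  197  641
  Δ  : 28  164  444
  Δ^2: 136  280
  Δ^3: 144
The third differences are constant, confirming degree 3.
Interpolating (Newton forward form) and evaluating at u = -3 gives g(-3) = -97.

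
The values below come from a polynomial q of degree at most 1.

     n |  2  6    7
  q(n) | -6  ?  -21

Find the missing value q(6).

The 2 known points determine the degree-1 polynomial uniquely.
Write q(n) = an + b. Substituting each data point gives a linear system:
  2a + b = -6
  7a + b = -21
Solving the system yields a = -3, b = 0.
So q(n) = -3n.
Then q(6) = -18.

-18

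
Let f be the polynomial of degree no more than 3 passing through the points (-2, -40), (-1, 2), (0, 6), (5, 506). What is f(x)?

f(x) = 5x^3 - 4x^2 - 5x + 6

Write f(x) = ax^3 + bx^2 + cx + d. Substituting each data point gives a linear system:
  -8a + 4b - 2c + d = -40
  -a + b - c + d = 2
  d = 6
  125a + 25b + 5c + d = 506
Solving the system yields a = 5, b = -4, c = -5, d = 6.
So f(x) = 5x^3 - 4x^2 - 5x + 6.
Check: f(-2) = -40. ✓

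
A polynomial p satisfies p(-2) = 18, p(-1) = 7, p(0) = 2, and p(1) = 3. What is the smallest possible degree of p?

2

Forward differences of the values at s = -2, -1, 0, 1:
  p  : 18  7  2  3
  Δ  : -11  -5  1
  Δ^2: 6  6
  Δ^3: 0
The second differences are constant (6) and nonzero, while all higher differences vanish, so the minimal degree is 2.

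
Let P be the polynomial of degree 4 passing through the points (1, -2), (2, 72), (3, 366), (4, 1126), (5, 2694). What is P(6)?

Write P(t) = at^4 + bt^3 + ct^2 + dt + e. Substituting each data point gives a linear system:
  a + b + c + d + e = -2
  16a + 8b + 4c + 2d + e = 72
  81a + 27b + 9c + 3d + e = 366
  256a + 64b + 16c + 4d + e = 1126
  625a + 125b + 25c + 5d + e = 2694
Solving the system yields a = 4, b = 1, c = 4, d = -5, e = -6.
So P(t) = 4t^4 + t^3 + 4t^2 - 5t - 6.
Then P(6) = 5508.

5508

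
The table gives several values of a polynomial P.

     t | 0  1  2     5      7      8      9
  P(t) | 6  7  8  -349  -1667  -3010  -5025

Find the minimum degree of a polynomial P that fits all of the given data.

4

Divided differences on the nodes 0, 1, 2, 5, 7, 8, 9:
  order 0: 6  7  8  -349  -1667  -3010  -5025
  order 1: 1  1  -119  -659  -1343  -2015
  order 2: 0  -30  -108  -228  -336
  order 3: -6  -13  -20  -27
  order 4: -1  -1  -1
  order 5: 0  0
  order 6: 0
The order-4 divided differences are all -1 (nonzero) and every higher order vanishes, so the data lies on a polynomial of degree exactly 4.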